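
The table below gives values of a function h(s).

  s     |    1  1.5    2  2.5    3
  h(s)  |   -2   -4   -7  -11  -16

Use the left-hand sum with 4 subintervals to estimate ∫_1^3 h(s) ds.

Δs = 0.5.
Sum = 0.5·[(-2) + (-4) + (-7) + (-11)] = -12.

-12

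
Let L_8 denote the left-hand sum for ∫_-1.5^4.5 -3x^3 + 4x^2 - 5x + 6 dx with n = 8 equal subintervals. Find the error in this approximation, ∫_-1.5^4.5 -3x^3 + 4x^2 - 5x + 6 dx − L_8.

-85.21875

Exact integral: ∫_-1.5^4.5 f(x) dx = -186.75.
L_8 = -101.53125.
Error = -186.75 − (-101.53125) = -85.21875.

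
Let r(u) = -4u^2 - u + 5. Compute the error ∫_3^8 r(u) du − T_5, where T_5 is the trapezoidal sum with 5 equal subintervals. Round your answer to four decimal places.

3.3333

Exact integral: ∫_3^8 r(u) du ≈ -649.166667.
T_5 = -652.5.
Error ≈ -649.166667 − (-652.5) ≈ 3.3333.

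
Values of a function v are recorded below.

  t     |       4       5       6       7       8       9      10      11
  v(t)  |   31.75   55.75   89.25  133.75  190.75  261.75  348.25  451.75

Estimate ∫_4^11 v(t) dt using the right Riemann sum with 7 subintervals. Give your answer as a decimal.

Δt = 1.
Sum = 1·[55.75 + 89.25 + 133.75 + 190.75 + 261.75 + 348.25 + 451.75] = 1531.25.

1531.25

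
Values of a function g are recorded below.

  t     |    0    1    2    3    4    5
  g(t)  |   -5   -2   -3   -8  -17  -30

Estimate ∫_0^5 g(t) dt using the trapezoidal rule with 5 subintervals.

Δt = 1.
T_5 = (1/2)·[(-5) + 2·(-2) + 2·(-3) + 2·(-8) + 2·(-17) + (-30)] = -47.5.

-47.5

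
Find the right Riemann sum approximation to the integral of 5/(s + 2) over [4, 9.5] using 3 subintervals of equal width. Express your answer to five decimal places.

Δs = (9.5 − 4)/3 = 11/6.
Right endpoints: 35/6, 23/3, 9.5.
f(35/6) = 30/47, f(23/3) = 15/29, f(9.5) = 10/23.
Sum = Δs · [f(35/6) + f(23/3) + f(9.5)].
Sum ≈ 2.91559.

2.91559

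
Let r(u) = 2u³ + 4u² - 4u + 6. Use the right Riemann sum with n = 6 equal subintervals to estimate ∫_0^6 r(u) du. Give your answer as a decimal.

1198

Δu = (6 − 0)/6 = 1.
Right endpoints: 1, 2, 3, 4, 5, 6.
r(1) = 8, r(2) = 30, r(3) = 84, r(4) = 182, r(5) = 336, r(6) = 558.
Sum = Δu · [r(1) + r(2) + r(3) + ...].
Sum = 1198.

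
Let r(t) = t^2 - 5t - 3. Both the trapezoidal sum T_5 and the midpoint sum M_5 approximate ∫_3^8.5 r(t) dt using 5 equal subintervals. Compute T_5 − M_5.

T_5 = 22.1925.
M_5 = 20.52875.
T_5 − M_5 = 1.66375.

1.66375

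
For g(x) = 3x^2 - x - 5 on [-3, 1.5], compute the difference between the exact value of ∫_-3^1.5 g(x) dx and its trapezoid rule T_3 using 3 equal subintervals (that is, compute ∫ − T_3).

Exact integral: ∫_-3^1.5 g(x) dx = 11.25.
T_3 = 16.3125.
Error = 11.25 − 16.3125 = -5.0625.

-5.0625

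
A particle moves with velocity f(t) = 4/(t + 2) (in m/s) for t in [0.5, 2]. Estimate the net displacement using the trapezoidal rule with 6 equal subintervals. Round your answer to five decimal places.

1.88204

Δt = (2 − 0.5)/6 = 0.25.
f(0.5) = 1.6, f(0.75) = 16/11, f(1) = 4/3, f(1.25) = 16/13, f(1.5) = 8/7, f(1.75) = 16/15, f(2) = 1.
T_6 = (Δt/2)·[f(t_0) + 2f(t_1) + ... + 2f(t_{5}) + f(t_6)].
Sum ≈ 1.88204.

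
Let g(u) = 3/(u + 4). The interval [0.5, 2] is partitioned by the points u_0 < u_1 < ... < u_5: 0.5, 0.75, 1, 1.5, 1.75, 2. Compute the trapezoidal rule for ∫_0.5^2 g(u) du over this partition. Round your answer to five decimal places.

Subinterval widths: 0.25, 0.25, 0.5, 0.25, 0.25.
g(0.5) = 2/3, g(0.75) = 12/19, g(1) = 0.6, g(1.5) = 6/11, g(1.75) = 12/23, g(2) = 0.5.
On each subinterval the trapezoid contributes (Δu_i/2)·[g(u_{i-1}) + g(u_i)].
Sum ≈ 0.86371.

0.86371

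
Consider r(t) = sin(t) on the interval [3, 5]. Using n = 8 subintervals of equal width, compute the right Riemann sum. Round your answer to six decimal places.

Δt = (5 − 3)/8 = 0.25.
Right endpoints: 3.25, 3.5, 3.75, 4, 4.25, 4.5, 4.75, 5.
r(3.25) ≈ -0.108195, r(3.5) ≈ -0.350783, r(3.75) ≈ -0.571561, r(4) ≈ -0.756802, r(4.25) ≈ -0.894989, r(4.5) ≈ -0.977530, r(4.75) ≈ -0.999293, r(5) ≈ -0.958924.
Sum = Δt · [r(3.25) + r(3.5) + r(3.75) + ...].
Sum ≈ -1.404520.

-1.404520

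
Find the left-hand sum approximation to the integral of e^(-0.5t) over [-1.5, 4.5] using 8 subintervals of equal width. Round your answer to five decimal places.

Δt = (4.5 − (-1.5))/8 = 0.75.
Left endpoints: -1.5, -0.75, 0, 0.75, 1.5, 2.25, 3, 3.75.
f(-1.5) ≈ 2.11700, f(-0.75) ≈ 1.45499, f(0) ≈ 1.00000, f(0.75) ≈ 0.68729, f(1.5) ≈ 0.47237, f(2.25) ≈ 0.32465, f(3) ≈ 0.22313, f(3.75) ≈ 0.15335.
Sum = Δt · [f(-1.5) + f(-0.75) + f(0) + ...].
Sum ≈ 4.82459.

4.82459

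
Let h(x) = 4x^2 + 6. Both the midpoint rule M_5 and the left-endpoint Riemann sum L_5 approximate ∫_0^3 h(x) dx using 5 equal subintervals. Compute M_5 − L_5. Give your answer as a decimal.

9.72

M_5 = 53.64.
L_5 = 43.92.
M_5 − L_5 = 9.72.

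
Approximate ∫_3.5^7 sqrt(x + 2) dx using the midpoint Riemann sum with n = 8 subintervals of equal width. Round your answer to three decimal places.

Δx = (7 − 3.5)/8 = 0.4375.
Midpoints: 3.71875, 4.15625, 4.59375, 5.03125, 5.46875, 5.90625, 6.34375, 6.78125.
f(3.71875) ≈ 2.391, f(4.15625) ≈ 2.481, f(4.59375) ≈ 2.568, f(5.03125) ≈ 2.652, f(5.46875) ≈ 2.733, f(5.90625) ≈ 2.812, f(6.34375) ≈ 2.889, f(6.78125) ≈ 2.963.
Sum = Δx · [f(3.71875) + f(4.15625) + f(4.59375) + ...].
Sum ≈ 9.401.

9.401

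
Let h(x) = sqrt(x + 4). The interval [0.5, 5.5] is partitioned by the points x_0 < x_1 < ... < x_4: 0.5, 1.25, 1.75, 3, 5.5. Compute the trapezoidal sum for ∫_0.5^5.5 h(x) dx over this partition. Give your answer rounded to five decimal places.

13.13927

Subinterval widths: 0.75, 0.5, 1.25, 2.5.
h(0.5) ≈ 2.12132, h(1.25) ≈ 2.29129, h(1.75) ≈ 2.39792, h(3) ≈ 2.64575, h(5.5) ≈ 3.08221.
On each subinterval the trapezoid contributes (Δx_i/2)·[h(x_{i-1}) + h(x_i)].
Sum ≈ 13.13927.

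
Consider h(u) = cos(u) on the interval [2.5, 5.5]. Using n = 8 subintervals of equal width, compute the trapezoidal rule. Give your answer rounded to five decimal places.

-1.28870

Δu = (5.5 − 2.5)/8 = 0.375.
h(2.5) ≈ -0.80114, h(2.875) ≈ -0.96467, h(3.25) ≈ -0.99413, h(3.625) ≈ -0.88542, h(4) ≈ -0.65364, h(4.375) ≈ -0.33102, h(4.75) ≈ 0.03760, h(5.125) ≈ 0.40100, h(5.5) ≈ 0.70867.
T_8 = (Δu/2)·[h(u_0) + 2h(u_1) + ... + 2h(u_{7}) + h(u_8)].
Sum ≈ -1.28870.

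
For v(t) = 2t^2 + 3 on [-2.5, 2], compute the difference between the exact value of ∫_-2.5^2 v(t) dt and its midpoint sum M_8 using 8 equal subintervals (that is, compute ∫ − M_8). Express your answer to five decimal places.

0.23730

Exact integral: ∫_-2.5^2 v(t) dt = 29.25.
M_8 ≈ 29.0126953.
Error ≈ 29.25 − 29.0126953 ≈ 0.23730.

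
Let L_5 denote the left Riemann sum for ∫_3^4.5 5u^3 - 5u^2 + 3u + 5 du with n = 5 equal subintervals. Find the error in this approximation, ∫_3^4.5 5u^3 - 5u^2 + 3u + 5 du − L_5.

39.178125

Exact integral: ∫_3^4.5 f(u) du = 328.828125.
L_5 = 289.65.
Error = 328.828125 − 289.65 = 39.178125.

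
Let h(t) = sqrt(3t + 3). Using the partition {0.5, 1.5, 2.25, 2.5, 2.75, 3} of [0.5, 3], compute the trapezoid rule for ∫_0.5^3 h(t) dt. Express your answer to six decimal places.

Subinterval widths: 1, 0.75, 0.25, 0.25, 0.25.
h(0.5) ≈ 2.121320, h(1.5) ≈ 2.738613, h(2.25) ≈ 3.122499, h(2.5) ≈ 3.240370, h(2.75) ≈ 3.354102, h(3) ≈ 3.464102.
On each subinterval the trapezoid contributes (Δt_i/2)·[h(t_{i-1}) + h(t_i)].
Sum ≈ 7.099827.

7.099827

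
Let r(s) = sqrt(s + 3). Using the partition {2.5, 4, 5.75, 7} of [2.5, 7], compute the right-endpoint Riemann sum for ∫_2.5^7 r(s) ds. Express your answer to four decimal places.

13.0980

Subinterval widths: 1.5, 1.75, 1.25.
Right endpoints: 4, 5.75, 7.
r(4) ≈ 2.6458, r(5.75) ≈ 2.9580, r(7) ≈ 3.1623.
Sum = Σ Δs_i · r(s_i).
Sum ≈ 13.0980.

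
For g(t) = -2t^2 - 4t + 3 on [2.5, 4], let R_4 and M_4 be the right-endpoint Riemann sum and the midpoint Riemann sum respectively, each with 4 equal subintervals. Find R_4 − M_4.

R_4 = -52.1015625.
M_4 = -47.21484375.
R_4 − M_4 = -4.88671875.

-4.88671875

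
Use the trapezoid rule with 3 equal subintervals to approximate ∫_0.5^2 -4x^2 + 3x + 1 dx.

-3.625

Δx = (2 − 0.5)/3 = 0.5.
f(0.5) = 1.5, f(1) = 0, f(1.5) = -3.5, f(2) = -9.
T_3 = (Δx/2)·[f(x_0) + 2f(x_1) + 2f(x_2) + f(x_3)].
Sum = -3.625.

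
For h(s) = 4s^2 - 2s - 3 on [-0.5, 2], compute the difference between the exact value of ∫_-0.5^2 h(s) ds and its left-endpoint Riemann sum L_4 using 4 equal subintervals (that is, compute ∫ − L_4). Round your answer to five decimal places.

2.47396

Exact integral: ∫_-0.5^2 h(s) ds ≈ -0.4166667.
L_4 = -2.890625.
Error ≈ -0.4166667 − (-2.890625) ≈ 2.47396.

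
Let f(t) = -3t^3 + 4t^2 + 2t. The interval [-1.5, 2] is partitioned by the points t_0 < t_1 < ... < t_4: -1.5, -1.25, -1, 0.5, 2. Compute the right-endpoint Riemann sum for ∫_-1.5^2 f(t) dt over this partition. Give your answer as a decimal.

Subinterval widths: 0.25, 0.25, 1.5, 1.5.
Right endpoints: -1.25, -1, 0.5, 2.
f(-1.25) = 9.609375, f(-1) = 5, f(0.5) = 1.625, f(2) = -4.
Sum = Σ Δt_i · f(t_i).
Sum = 0.08984375.

0.08984375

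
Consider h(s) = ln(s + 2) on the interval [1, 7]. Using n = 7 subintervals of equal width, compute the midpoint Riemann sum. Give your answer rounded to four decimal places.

Δs = (7 − 1)/7 = 6/7.
Midpoints: 10/7, 16/7, 22/7, 4, 34/7, 40/7, 46/7.
h(10/7) ≈ 1.2321, h(16/7) ≈ 1.4553, h(22/7) ≈ 1.6376, h(4) ≈ 1.7918, h(34/7) ≈ 1.9253, h(40/7) ≈ 2.0431, h(46/7) ≈ 2.1484.
Sum = Δs · [h(10/7) + h(16/7) + h(22/7) + ...].
Sum ≈ 10.4859.

10.4859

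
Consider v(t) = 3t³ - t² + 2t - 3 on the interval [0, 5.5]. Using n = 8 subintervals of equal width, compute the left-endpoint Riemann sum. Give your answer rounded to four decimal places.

Δt = (5.5 − 0)/8 = 0.6875.
Left endpoints: 0, 0.6875, 1.375, 2.0625, 2.75, 3.4375, 4.125, 4.8125.
v(0) = -3, v(0.6875) = -4599/4096, v(1.375) = 2897/512, v(2.0625) = 94995/4096, v(2.75) = 57.328125, v(3.4375) = 466597/4096, v(4.125) = 101787/512, v(4.8125) = 1301871/4096.
Sum = Δt · [v(0) + v(0.6875) + v(1.375) + ...].
Sum ≈ 489.9216.

489.9216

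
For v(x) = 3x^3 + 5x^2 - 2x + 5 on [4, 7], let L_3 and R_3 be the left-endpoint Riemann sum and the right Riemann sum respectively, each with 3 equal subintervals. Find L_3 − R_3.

L_3 = 1585.
R_3 = 2581.
L_3 − R_3 = -996.

-996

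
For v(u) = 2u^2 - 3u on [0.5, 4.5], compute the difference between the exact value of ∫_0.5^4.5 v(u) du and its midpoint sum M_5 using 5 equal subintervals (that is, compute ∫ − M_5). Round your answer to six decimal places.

0.426667

Exact integral: ∫_0.5^4.5 v(u) du ≈ 30.66666667.
M_5 = 30.24.
Error ≈ 30.66666667 − 30.24 ≈ 0.426667.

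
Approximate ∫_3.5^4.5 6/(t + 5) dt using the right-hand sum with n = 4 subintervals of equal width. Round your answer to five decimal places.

0.65815

Δt = (4.5 − 3.5)/4 = 0.25.
Right endpoints: 3.75, 4, 4.25, 4.5.
f(3.75) = 24/35, f(4) = 2/3, f(4.25) = 24/37, f(4.5) = 12/19.
Sum = Δt · [f(3.75) + f(4) + f(4.25) + f(4.5)].
Sum ≈ 0.65815.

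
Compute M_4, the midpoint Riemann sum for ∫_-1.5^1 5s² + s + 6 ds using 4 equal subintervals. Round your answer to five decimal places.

Δs = (1 − (-1.5))/4 = 0.625.
Midpoints: -1.1875, -0.5625, 0.0625, 0.6875.
f(-1.1875) = 11.86328125, f(-0.5625) = 7.01953125, f(0.0625) = 6.08203125, f(0.6875) = 9.05078125.
Sum = Δs · [f(-1.1875) + f(-0.5625) + f(0.0625) + f(0.6875)].
Sum ≈ 21.25977.

21.25977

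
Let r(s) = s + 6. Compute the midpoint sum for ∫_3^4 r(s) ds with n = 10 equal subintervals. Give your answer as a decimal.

9.5

Δs = (4 − 3)/10 = 0.1.
Midpoints: 3.05, 3.15, 3.25, 3.35, 3.45, 3.55, 3.65, 3.75, 3.85, 3.95.
r(3.05) = 9.05, r(3.15) = 9.15, r(3.25) = 9.25, r(3.35) = 9.35, r(3.45) = 9.45, r(3.55) = 9.55, r(3.65) = 9.65, r(3.75) = 9.75, r(3.85) = 9.85, r(3.95) = 9.95.
Sum = Δs · [r(3.05) + r(3.15) + r(3.25) + ...].
Sum = 9.5.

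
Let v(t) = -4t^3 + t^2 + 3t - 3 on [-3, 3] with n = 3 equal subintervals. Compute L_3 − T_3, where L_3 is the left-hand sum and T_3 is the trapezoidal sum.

L_3 = 202.
T_3 = 4.
L_3 − T_3 = 198.

198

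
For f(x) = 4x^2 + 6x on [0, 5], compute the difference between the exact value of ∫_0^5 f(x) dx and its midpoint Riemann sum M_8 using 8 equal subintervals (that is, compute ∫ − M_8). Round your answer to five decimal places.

Exact integral: ∫_0^5 f(x) dx ≈ 241.6666667.
M_8 = 241.015625.
Error ≈ 241.6666667 − 241.015625 ≈ 0.65104.

0.65104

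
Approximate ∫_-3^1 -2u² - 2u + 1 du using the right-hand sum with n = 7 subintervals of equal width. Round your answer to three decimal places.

-4.816

Δu = (1 − (-3))/7 = 4/7.
Right endpoints: -17/7, -13/7, -9/7, -5/7, -1/7, 3/7, 1.
f(-17/7) = -291/49, f(-13/7) = -107/49, f(-9/7) = 13/49, f(-5/7) = 69/49, f(-1/7) = 61/49, f(3/7) = -11/49, f(1) = -3.
Sum = Δu · [f(-17/7) + f(-13/7) + f(-9/7) + ...].
Sum ≈ -4.816.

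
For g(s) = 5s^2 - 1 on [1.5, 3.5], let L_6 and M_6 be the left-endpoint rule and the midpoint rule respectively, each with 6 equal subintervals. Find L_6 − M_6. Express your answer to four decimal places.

-8.0556

L_6 ≈ 55.685185.
M_6 ≈ 63.740741.
L_6 − M_6 ≈ -8.0556.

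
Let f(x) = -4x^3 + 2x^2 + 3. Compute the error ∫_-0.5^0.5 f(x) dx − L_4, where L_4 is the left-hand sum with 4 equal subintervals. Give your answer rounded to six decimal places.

Exact integral: ∫_-0.5^0.5 f(x) dx ≈ 3.16666667.
L_4 = 3.3125.
Error ≈ 3.16666667 − 3.3125 ≈ -0.145833.

-0.145833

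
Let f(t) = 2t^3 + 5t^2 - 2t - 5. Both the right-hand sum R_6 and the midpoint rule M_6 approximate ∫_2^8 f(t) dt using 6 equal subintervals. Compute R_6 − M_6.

R_6 = 3473.
M_6 = 2772.5.
R_6 − M_6 = 700.5.

700.5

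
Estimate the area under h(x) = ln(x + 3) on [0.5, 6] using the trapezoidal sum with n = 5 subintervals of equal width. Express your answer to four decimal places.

Δx = (6 − 0.5)/5 = 1.1.
h(0.5) ≈ 1.2528, h(1.6) ≈ 1.5261, h(2.7) ≈ 1.7405, h(3.8) ≈ 1.9169, h(4.9) ≈ 2.0669, h(6) ≈ 2.1972.
T_5 = (Δx/2)·[h(x_0) + 2h(x_1) + ... + 2h(x_{4}) + h(x_5)].
Sum ≈ 9.8728.

9.8728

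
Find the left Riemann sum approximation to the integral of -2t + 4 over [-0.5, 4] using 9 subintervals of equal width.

Δt = (4 − (-0.5))/9 = 0.5.
Left endpoints: -0.5, 0, 0.5, 1, 1.5, 2, 2.5, 3, 3.5.
f(-0.5) = 5, f(0) = 4, f(0.5) = 3, f(1) = 2, f(1.5) = 1, f(2) = 0, f(2.5) = -1, f(3) = -2, f(3.5) = -3.
Sum = Δt · [f(-0.5) + f(0) + f(0.5) + ...].
Sum = 4.5.

4.5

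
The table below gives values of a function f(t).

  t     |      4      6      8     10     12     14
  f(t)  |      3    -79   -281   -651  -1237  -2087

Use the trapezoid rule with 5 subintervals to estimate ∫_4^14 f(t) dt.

Δt = 2.
T_5 = (2/2)·[3 + 2·(-79) + 2·(-281) + 2·(-651) + 2·(-1237) + (-2087)] = -6580.

-6580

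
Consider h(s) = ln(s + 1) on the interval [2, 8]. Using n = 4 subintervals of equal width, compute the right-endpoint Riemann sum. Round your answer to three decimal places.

Δs = (8 − 2)/4 = 1.5.
Right endpoints: 3.5, 5, 6.5, 8.
h(3.5) ≈ 1.504, h(5) ≈ 1.792, h(6.5) ≈ 2.015, h(8) ≈ 2.197.
Sum = Δs · [h(3.5) + h(5) + h(6.5) + h(8)].
Sum ≈ 11.262.

11.262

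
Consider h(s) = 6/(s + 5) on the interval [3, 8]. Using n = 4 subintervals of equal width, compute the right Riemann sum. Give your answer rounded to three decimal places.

2.740

Δs = (8 − 3)/4 = 1.25.
Right endpoints: 4.25, 5.5, 6.75, 8.
h(4.25) = 24/37, h(5.5) = 4/7, h(6.75) = 24/47, h(8) = 6/13.
Sum = Δs · [h(4.25) + h(5.5) + h(6.75) + h(8)].
Sum ≈ 2.740.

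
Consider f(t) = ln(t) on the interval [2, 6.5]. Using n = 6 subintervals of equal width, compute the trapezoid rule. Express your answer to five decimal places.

6.26430

Δt = (6.5 − 2)/6 = 0.75.
f(2) ≈ 0.69315, f(2.75) ≈ 1.01160, f(3.5) ≈ 1.25276, f(4.25) ≈ 1.44692, f(5) ≈ 1.60944, f(5.75) ≈ 1.74920, f(6.5) ≈ 1.87180.
T_6 = (Δt/2)·[f(t_0) + 2f(t_1) + ... + 2f(t_{5}) + f(t_6)].
Sum ≈ 6.26430.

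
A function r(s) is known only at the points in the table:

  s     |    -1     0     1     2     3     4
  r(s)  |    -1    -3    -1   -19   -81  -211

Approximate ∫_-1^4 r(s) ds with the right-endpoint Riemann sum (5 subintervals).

-315

Δs = 1.
Sum = 1·[(-3) + (-1) + (-19) + (-81) + (-211)] = -315.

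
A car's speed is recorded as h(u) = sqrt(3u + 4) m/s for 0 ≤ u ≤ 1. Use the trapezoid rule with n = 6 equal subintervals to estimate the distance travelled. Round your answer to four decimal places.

2.3374

Δu = (1 − 0)/6 = 1/6.
h(0) ≈ 2.0000, h(1/6) ≈ 2.1213, h(1/3) ≈ 2.2361, h(0.5) ≈ 2.3452, h(2/3) ≈ 2.4495, h(5/6) ≈ 2.5495, h(1) ≈ 2.6458.
T_6 = (Δu/2)·[h(u_0) + 2h(u_1) + ... + 2h(u_{5}) + h(u_6)].
Sum ≈ 2.3374.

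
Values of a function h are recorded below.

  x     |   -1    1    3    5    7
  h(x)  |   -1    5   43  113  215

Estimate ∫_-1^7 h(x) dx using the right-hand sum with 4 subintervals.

Δx = 2.
Sum = 2·[5 + 43 + 113 + 215] = 752.

752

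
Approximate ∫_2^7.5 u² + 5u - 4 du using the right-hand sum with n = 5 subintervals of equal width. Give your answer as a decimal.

Δu = (7.5 − 2)/5 = 1.1.
Right endpoints: 3.1, 4.2, 5.3, 6.4, 7.5.
f(3.1) = 21.11, f(4.2) = 34.64, f(5.3) = 50.59, f(6.4) = 68.96, f(7.5) = 89.75.
Sum = Δu · [f(3.1) + f(4.2) + f(5.3) + f(6.4) + f(7.5)].
Sum = 291.555.

291.555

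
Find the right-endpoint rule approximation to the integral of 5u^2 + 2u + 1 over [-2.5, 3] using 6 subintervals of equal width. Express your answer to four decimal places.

94.4867

Δu = (3 − (-2.5))/6 = 11/12.
Right endpoints: -19/12, -2/3, 0.25, 7/6, 25/12, 3.
f(-19/12) = 1493/144, f(-2/3) = 17/9, f(0.25) = 1.8125, f(7/6) = 365/36, f(25/12) = 3869/144, f(3) = 52.
Sum = Δu · [f(-19/12) + f(-2/3) + f(0.25) + ...].
Sum ≈ 94.4867.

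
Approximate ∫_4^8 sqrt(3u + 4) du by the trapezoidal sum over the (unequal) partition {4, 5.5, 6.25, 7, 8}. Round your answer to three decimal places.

Subinterval widths: 1.5, 0.75, 0.75, 1.
f(4) ≈ 4.000, f(5.5) ≈ 4.528, f(6.25) ≈ 4.770, f(7) ≈ 5.000, f(8) ≈ 5.292.
On each subinterval the trapezoid contributes (Δu_i/2)·[f(u_{i-1}) + f(u_i)].
Sum ≈ 18.692.

18.692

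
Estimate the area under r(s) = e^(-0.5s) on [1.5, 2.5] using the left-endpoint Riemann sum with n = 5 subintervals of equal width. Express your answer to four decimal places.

0.3906

Δs = (2.5 − 1.5)/5 = 0.2.
Left endpoints: 1.5, 1.7, 1.9, 2.1, 2.3.
r(1.5) ≈ 0.4724, r(1.7) ≈ 0.4274, r(1.9) ≈ 0.3867, r(2.1) ≈ 0.3499, r(2.3) ≈ 0.3166.
Sum = Δs · [r(1.5) + r(1.7) + r(1.9) + r(2.1) + r(2.3)].
Sum ≈ 0.3906.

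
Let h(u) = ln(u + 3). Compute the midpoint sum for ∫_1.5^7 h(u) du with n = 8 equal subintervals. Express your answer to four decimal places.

10.7599

Δu = (7 − 1.5)/8 = 0.6875.
Midpoints: 1.84375, 2.53125, 3.21875, 3.90625, 4.59375, 5.28125, 5.96875, 6.65625.
h(1.84375) ≈ 1.5777, h(2.53125) ≈ 1.7104, h(3.21875) ≈ 1.8276, h(3.90625) ≈ 1.9324, h(4.59375) ≈ 2.0273, h(5.28125) ≈ 2.1140, h(5.96875) ≈ 2.1937, h(6.65625) ≈ 2.2676.
Sum = Δu · [h(1.84375) + h(2.53125) + h(3.21875) + ...].
Sum ≈ 10.7599.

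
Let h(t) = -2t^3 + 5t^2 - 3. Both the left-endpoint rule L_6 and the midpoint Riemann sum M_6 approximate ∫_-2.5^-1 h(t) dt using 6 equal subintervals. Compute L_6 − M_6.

L_6 = 46.0859375.
M_6 = 38.78515625.
L_6 − M_6 = 7.30078125.

7.30078125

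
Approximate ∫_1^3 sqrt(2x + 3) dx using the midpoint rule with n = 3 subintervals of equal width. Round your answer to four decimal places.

Δx = (3 − 1)/3 = 2/3.
Midpoints: 4/3, 2, 8/3.
f(4/3) ≈ 2.3805, f(2) ≈ 2.6458, f(8/3) ≈ 2.8868.
Sum = Δx · [f(4/3) + f(2) + f(8/3)].
Sum ≈ 5.2753.

5.2753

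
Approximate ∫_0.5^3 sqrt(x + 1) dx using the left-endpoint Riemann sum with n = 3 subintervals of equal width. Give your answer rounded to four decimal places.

Δx = (3 − 0.5)/3 = 5/6.
Left endpoints: 0.5, 4/3, 13/6.
f(0.5) ≈ 1.2247, f(4/3) ≈ 1.5275, f(13/6) ≈ 1.7795.
Sum = Δx · [f(0.5) + f(4/3) + f(13/6)].
Sum ≈ 3.7765.

3.7765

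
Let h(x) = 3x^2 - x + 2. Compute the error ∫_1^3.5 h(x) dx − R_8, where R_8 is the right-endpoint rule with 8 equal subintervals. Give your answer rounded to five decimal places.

Exact integral: ∫_1^3.5 h(x) dx = 41.25.
R_8 ≈ 46.2548828.
Error ≈ 41.25 − 46.2548828 ≈ -5.00488.

-5.00488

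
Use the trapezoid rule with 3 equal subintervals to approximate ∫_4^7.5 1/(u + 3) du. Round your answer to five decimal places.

0.40675

Δu = (7.5 − 4)/3 = 7/6.
f(4) = 1/7, f(31/6) = 6/49, f(19/3) = 3/28, f(7.5) = 2/21.
T_3 = (Δu/2)·[f(u_0) + 2f(u_1) + 2f(u_2) + f(u_3)].
Sum ≈ 0.40675.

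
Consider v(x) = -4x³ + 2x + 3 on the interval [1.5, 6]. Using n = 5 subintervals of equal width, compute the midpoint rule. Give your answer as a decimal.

-1230.01875

Δx = (6 − 1.5)/5 = 0.9.
Midpoints: 1.95, 2.85, 3.75, 4.65, 5.55.
v(1.95) = -22.7595, v(2.85) = -83.8965, v(3.75) = -200.4375, v(4.65) = -389.8785, v(5.55) = -669.7155.
Sum = Δx · [v(1.95) + v(2.85) + v(3.75) + v(4.65) + v(5.55)].
Sum = -1230.01875.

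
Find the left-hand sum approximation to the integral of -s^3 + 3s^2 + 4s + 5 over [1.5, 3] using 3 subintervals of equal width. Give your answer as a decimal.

Δs = (3 − 1.5)/3 = 0.5.
Left endpoints: 1.5, 2, 2.5.
f(1.5) = 14.375, f(2) = 17, f(2.5) = 18.125.
Sum = Δs · [f(1.5) + f(2) + f(2.5)].
Sum = 24.75.

24.75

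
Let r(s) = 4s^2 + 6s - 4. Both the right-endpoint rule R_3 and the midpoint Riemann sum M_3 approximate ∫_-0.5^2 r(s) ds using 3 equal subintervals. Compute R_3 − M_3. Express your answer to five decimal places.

14.23611

R_3 ≈ 25.7407407.
M_3 ≈ 11.5046296.
R_3 − M_3 ≈ 14.23611.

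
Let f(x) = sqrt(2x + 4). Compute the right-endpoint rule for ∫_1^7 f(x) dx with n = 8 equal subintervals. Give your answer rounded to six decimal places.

21.221222

Δx = (7 − 1)/8 = 0.75.
Right endpoints: 1.75, 2.5, 3.25, 4, 4.75, 5.5, 6.25, 7.
f(1.75) ≈ 2.738613, f(2.5) ≈ 3.000000, f(3.25) ≈ 3.240370, f(4) ≈ 3.464102, f(4.75) ≈ 3.674235, f(5.5) ≈ 3.872983, f(6.25) ≈ 4.062019, f(7) ≈ 4.242641.
Sum = Δx · [f(1.75) + f(2.5) + f(3.25) + ...].
Sum ≈ 21.221222.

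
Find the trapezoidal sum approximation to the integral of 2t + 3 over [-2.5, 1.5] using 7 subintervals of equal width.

8

Δt = (1.5 − (-2.5))/7 = 4/7.
f(-2.5) = -2, f(-27/14) = -6/7, f(-19/14) = 2/7, f(-11/14) = 10/7, f(-3/14) = 18/7, f(5/14) = 26/7, f(13/14) = 34/7, f(1.5) = 6.
T_7 = (Δt/2)·[f(t_0) + 2f(t_1) + ... + 2f(t_{6}) + f(t_7)].
Sum = 8.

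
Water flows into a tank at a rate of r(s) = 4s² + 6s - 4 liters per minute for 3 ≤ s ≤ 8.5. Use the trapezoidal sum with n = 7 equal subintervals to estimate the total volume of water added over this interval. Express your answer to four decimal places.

Δs = (8.5 − 3)/7 = 11/14.
r(3) = 50, r(53/14) = 3726/49, r(32/7) = 5244/49, r(75/14) = 7004/49, r(43/7) = 9006/49, r(97/14) = 11250/49, r(54/7) = 13736/49, r(8.5) = 336.
T_7 = (Δs/2)·[r(s_0) + 2r(s_1) + ... + 2r(s_{6}) + r(s_7)].
Sum ≈ 952.8469.

952.8469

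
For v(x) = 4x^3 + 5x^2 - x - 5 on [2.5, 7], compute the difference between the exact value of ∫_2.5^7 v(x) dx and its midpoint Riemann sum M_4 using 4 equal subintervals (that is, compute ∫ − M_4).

29.42578125

Exact integral: ∫_2.5^7 v(x) dx = 2863.6875.
M_4 = 2834.26171875.
Error = 2863.6875 − 2834.26171875 = 29.42578125.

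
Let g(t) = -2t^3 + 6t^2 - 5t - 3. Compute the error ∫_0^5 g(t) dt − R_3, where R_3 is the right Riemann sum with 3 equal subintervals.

125

Exact integral: ∫_0^5 g(t) dt = -140.
R_3 = -265.
Error = -140 − (-265) = 125.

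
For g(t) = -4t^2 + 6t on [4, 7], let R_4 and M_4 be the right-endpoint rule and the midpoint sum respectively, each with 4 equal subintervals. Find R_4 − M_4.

R_4 = -316.875.
M_4 = -272.4375.
R_4 − M_4 = -44.4375.

-44.4375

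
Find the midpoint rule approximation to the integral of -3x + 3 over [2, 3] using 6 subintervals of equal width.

Δx = (3 − 2)/6 = 1/6.
Midpoints: 25/12, 2.25, 29/12, 31/12, 2.75, 35/12.
f(25/12) = -3.25, f(2.25) = -3.75, f(29/12) = -4.25, f(31/12) = -4.75, f(2.75) = -5.25, f(35/12) = -5.75.
Sum = Δx · [f(25/12) + f(2.25) + f(29/12) + ...].
Sum = -4.5.

-4.5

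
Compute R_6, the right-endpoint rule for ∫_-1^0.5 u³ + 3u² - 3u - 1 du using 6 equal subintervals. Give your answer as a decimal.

-0.15234375

Δu = (0.5 − (-1))/6 = 0.25.
Right endpoints: -0.75, -0.5, -0.25, 0, 0.25, 0.5.
f(-0.75) = 2.515625, f(-0.5) = 1.125, f(-0.25) = -0.078125, f(0) = -1, f(0.25) = -1.546875, f(0.5) = -1.625.
Sum = Δu · [f(-0.75) + f(-0.5) + f(-0.25) + ...].
Sum = -0.15234375.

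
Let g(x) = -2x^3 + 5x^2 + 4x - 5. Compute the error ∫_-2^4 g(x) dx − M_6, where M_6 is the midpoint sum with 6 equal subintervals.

-0.5

Exact integral: ∫_-2^4 g(x) dx = -6.
M_6 = -5.5.
Error = -6 − (-5.5) = -0.5.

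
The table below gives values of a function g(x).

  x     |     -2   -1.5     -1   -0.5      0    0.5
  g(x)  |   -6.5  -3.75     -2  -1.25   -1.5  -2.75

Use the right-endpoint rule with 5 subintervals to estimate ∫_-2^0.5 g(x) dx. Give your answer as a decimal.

Δx = 0.5.
Sum = 0.5·[(-3.75) + (-2) + (-1.25) + (-1.5) + (-2.75)] = -5.625.

-5.625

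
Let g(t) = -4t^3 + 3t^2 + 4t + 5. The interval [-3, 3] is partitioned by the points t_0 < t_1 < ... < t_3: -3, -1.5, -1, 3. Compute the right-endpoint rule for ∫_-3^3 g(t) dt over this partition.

Subinterval widths: 1.5, 0.5, 4.
Right endpoints: -1.5, -1, 3.
g(-1.5) = 19.25, g(-1) = 8, g(3) = -64.
Sum = Σ Δt_i · g(t_i).
Sum = -223.125.

-223.125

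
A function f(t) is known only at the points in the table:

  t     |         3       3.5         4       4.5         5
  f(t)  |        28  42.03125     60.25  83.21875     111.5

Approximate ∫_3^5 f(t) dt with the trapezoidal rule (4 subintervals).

Δt = 0.5.
T_4 = (0.5/2)·[28 + 2·42.03125 + 2·60.25 + 2·83.21875 + 111.5] = 127.625.

127.625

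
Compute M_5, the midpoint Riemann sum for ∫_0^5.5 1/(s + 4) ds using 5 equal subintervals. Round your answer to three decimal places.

0.862

Δs = (5.5 − 0)/5 = 1.1.
Midpoints: 0.55, 1.65, 2.75, 3.85, 4.95.
f(0.55) = 20/91, f(1.65) = 20/113, f(2.75) = 4/27, f(3.85) = 20/157, f(4.95) = 20/179.
Sum = Δs · [f(0.55) + f(1.65) + f(2.75) + f(3.85) + f(4.95)].
Sum ≈ 0.862.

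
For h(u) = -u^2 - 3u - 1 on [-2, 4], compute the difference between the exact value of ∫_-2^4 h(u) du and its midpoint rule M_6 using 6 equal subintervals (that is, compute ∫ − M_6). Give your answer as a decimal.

-0.5

Exact integral: ∫_-2^4 h(u) du = -48.
M_6 = -47.5.
Error = -48 − (-47.5) = -0.5.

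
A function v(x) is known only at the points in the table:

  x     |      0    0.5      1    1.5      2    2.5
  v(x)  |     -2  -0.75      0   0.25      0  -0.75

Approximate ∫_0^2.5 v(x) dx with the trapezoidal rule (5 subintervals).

-0.9375

Δx = 0.5.
T_5 = (0.5/2)·[(-2) + 2·(-0.75) + 2·0 + 2·0.25 + 2·0 + (-0.75)] = -0.9375.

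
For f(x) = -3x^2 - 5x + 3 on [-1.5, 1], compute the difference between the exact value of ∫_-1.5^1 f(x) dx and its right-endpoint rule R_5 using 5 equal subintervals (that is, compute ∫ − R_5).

Exact integral: ∫_-1.5^1 f(x) dx = 6.25.
R_5 = 3.75.
Error = 6.25 − 3.75 = 2.5.

2.5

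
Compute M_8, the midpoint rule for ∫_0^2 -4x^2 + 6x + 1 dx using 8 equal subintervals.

Δx = (2 − 0)/8 = 0.25.
Midpoints: 0.125, 0.375, 0.625, 0.875, 1.125, 1.375, 1.625, 1.875.
f(0.125) = 1.6875, f(0.375) = 2.6875, f(0.625) = 3.1875, f(0.875) = 3.1875, f(1.125) = 2.6875, f(1.375) = 1.6875, f(1.625) = 0.1875, f(1.875) = -1.8125.
Sum = Δx · [f(0.125) + f(0.375) + f(0.625) + ...].
Sum = 3.375.

3.375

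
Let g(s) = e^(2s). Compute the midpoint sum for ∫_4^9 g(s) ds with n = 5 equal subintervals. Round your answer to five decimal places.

27934360.74370

Δs = (9 − 4)/5 = 1.
Midpoints: 4.5, 5.5, 6.5, 7.5, 8.5.
g(4.5) ≈ 8103.08393, g(5.5) ≈ 59874.14172, g(6.5) ≈ 442413.39201, g(7.5) ≈ 3269017.37247, g(8.5) ≈ 24154952.75358.
Sum = Δs · [g(4.5) + g(5.5) + g(6.5) + g(7.5) + g(8.5)].
Sum ≈ 27934360.74370.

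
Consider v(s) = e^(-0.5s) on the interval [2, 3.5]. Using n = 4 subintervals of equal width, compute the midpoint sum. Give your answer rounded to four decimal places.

Δs = (3.5 − 2)/4 = 0.375.
Midpoints: 2.1875, 2.5625, 2.9375, 3.3125.
v(2.1875) ≈ 0.3350, v(2.5625) ≈ 0.2777, v(2.9375) ≈ 0.2302, v(3.3125) ≈ 0.1909.
Sum = Δs · [v(2.1875) + v(2.5625) + v(2.9375) + v(3.3125)].
Sum ≈ 0.3876.

0.3876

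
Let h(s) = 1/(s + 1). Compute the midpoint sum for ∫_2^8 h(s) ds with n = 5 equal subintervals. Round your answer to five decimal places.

1.09286

Δs = (8 − 2)/5 = 1.2.
Midpoints: 2.6, 3.8, 5, 6.2, 7.4.
h(2.6) = 5/18, h(3.8) = 5/24, h(5) = 1/6, h(6.2) = 5/36, h(7.4) = 5/42.
Sum = Δs · [h(2.6) + h(3.8) + h(5) + h(6.2) + h(7.4)].
Sum ≈ 1.09286.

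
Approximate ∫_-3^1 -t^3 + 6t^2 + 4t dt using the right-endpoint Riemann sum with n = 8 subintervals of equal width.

46.5

Δt = (1 − (-3))/8 = 0.5.
Right endpoints: -2.5, -2, -1.5, -1, -0.5, 0, 0.5, 1.
f(-2.5) = 43.125, f(-2) = 24, f(-1.5) = 10.875, f(-1) = 3, f(-0.5) = -0.375, f(0) = 0, f(0.5) = 3.375, f(1) = 9.
Sum = Δt · [f(-2.5) + f(-2) + f(-1.5) + ...].
Sum = 46.5.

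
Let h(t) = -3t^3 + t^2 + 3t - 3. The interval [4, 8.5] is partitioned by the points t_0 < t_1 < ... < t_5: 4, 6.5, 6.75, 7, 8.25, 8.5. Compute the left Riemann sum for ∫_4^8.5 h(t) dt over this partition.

-2424.921875

Subinterval widths: 2.5, 0.25, 0.25, 1.25, 0.25.
Left endpoints: 4, 6.5, 6.75, 7, 8.25.
h(4) = -167, h(6.5) = -765.125, h(6.75) = -859.828125, h(7) = -962, h(8.25) = -1594.734375.
Sum = Σ Δt_i · h(t_i).
Sum = -2424.921875.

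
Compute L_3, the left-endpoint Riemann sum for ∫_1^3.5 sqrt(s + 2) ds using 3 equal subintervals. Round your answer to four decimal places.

Δs = (3.5 − 1)/3 = 5/6.
Left endpoints: 1, 11/6, 8/3.
f(1) ≈ 1.7321, f(11/6) ≈ 1.9579, f(8/3) ≈ 2.1602.
Sum = Δs · [f(1) + f(11/6) + f(8/3)].
Sum ≈ 4.8752.

4.8752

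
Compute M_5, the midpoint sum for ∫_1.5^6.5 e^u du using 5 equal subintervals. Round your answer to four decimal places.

633.9147

Δu = (6.5 − 1.5)/5 = 1.
Midpoints: 2, 3, 4, 5, 6.
f(2) ≈ 7.3891, f(3) ≈ 20.0855, f(4) ≈ 54.5982, f(5) ≈ 148.4132, f(6) ≈ 403.4288.
Sum = Δu · [f(2) + f(3) + f(4) + f(5) + f(6)].
Sum ≈ 633.9147.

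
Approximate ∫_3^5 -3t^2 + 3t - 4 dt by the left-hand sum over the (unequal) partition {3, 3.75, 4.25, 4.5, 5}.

-70.953125

Subinterval widths: 0.75, 0.5, 0.25, 0.5.
Left endpoints: 3, 3.75, 4.25, 4.5.
f(3) = -22, f(3.75) = -34.9375, f(4.25) = -45.4375, f(4.5) = -51.25.
Sum = Σ Δt_i · f(t_i).
Sum = -70.953125.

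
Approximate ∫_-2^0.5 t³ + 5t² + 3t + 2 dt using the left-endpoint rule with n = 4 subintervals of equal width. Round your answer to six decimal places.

10.356445

Δt = (0.5 − (-2))/4 = 0.625.
Left endpoints: -2, -1.375, -0.75, -0.125.
f(-2) = 8, f(-1.375) = 2421/512, f(-0.75) = 2.140625, f(-0.125) = 871/512.
Sum = Δt · [f(-2) + f(-1.375) + f(-0.75) + f(-0.125)].
Sum ≈ 10.356445.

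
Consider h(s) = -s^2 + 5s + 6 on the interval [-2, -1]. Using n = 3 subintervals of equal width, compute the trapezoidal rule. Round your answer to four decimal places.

-3.8519

Δs = (-1 − (-2))/3 = 1/3.
h(-2) = -8, h(-5/3) = -46/9, h(-4/3) = -22/9, h(-1) = 0.
T_3 = (Δs/2)·[h(s_0) + 2h(s_1) + 2h(s_2) + h(s_3)].
Sum ≈ -3.8519.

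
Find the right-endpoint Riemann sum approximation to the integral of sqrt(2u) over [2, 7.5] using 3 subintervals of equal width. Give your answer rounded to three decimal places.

Δu = (7.5 − 2)/3 = 11/6.
Right endpoints: 23/6, 17/3, 7.5.
f(23/6) ≈ 2.769, f(17/3) ≈ 3.367, f(7.5) ≈ 3.873.
Sum = Δu · [f(23/6) + f(17/3) + f(7.5)].
Sum ≈ 18.349.

18.349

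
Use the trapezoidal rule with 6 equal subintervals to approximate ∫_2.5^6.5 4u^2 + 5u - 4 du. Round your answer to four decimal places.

Δu = (6.5 − 2.5)/6 = 2/3.
f(2.5) = 33.5, f(19/6) = 935/18, f(23/6) = 1331/18, f(4.5) = 99.5, f(31/6) = 2315/18, f(35/6) = 2903/18, f(6.5) = 197.5.
T_6 = (Δu/2)·[f(u_0) + 2f(u_1) + ... + 2f(u_{5}) + f(u_6)].
Sum ≈ 420.5185.

420.5185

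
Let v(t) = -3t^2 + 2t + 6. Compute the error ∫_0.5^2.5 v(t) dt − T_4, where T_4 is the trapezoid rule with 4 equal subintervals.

Exact integral: ∫_0.5^2.5 v(t) dt = 2.5.
T_4 = 2.25.
Error = 2.5 − 2.25 = 0.25.

0.25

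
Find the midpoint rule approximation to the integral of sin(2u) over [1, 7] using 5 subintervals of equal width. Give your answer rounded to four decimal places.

-0.3559

Δu = (7 − 1)/5 = 1.2.
Midpoints: 1.6, 2.8, 4, 5.2, 6.4.
f(1.6) ≈ -0.0584, f(2.8) ≈ -0.6313, f(4) ≈ 0.9894, f(5.2) ≈ -0.8278, f(6.4) ≈ 0.2315.
Sum = Δu · [f(1.6) + f(2.8) + f(4) + f(5.2) + f(6.4)].
Sum ≈ -0.3559.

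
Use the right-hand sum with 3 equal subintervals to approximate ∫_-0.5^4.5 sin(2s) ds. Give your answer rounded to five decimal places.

0.92834

Δs = (4.5 − (-0.5))/3 = 5/3.
Right endpoints: 7/6, 17/6, 4.5.
f(7/6) ≈ 0.72309, f(17/6) ≈ -0.57820, f(4.5) ≈ 0.41212.
Sum = Δs · [f(7/6) + f(17/6) + f(4.5)].
Sum ≈ 0.92834.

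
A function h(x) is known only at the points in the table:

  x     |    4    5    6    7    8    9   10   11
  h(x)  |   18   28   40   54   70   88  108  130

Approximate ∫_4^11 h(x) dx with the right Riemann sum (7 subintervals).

Δx = 1.
Sum = 1·[28 + 40 + 54 + 70 + 88 + 108 + 130] = 518.

518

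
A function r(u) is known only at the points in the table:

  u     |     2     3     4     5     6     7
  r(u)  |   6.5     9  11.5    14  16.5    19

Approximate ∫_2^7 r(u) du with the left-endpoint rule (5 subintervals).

Δu = 1.
Sum = 1·[6.5 + 9 + 11.5 + 14 + 16.5] = 57.5.

57.5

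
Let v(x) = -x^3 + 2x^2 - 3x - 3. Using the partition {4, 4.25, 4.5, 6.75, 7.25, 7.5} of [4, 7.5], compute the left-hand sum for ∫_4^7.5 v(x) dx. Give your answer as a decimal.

Subinterval widths: 0.25, 0.25, 2.25, 0.5, 0.25.
Left endpoints: 4, 4.25, 4.5, 6.75, 7.25.
v(4) = -47, v(4.25) = -56.390625, v(4.5) = -67.125, v(6.75) = -239.671875, v(7.25) = -300.703125.
Sum = Σ Δx_i · v(x_i).
Sum = -371.890625.

-371.890625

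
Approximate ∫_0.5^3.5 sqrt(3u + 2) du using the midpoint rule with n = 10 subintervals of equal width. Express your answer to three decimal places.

8.367

Δu = (3.5 − 0.5)/10 = 0.3.
Midpoints: 0.65, 0.95, 1.25, 1.55, 1.85, 2.15, 2.45, 2.75, 3.05, 3.35.
f(0.65) ≈ 1.987, f(0.95) ≈ 2.202, f(1.25) ≈ 2.398, f(1.55) ≈ 2.579, f(1.85) ≈ 2.748, f(2.15) ≈ 2.907, f(2.45) ≈ 3.058, f(2.75) ≈ 3.202, f(3.05) ≈ 3.339, f(3.35) ≈ 3.471.
Sum = Δu · [f(0.65) + f(0.95) + f(1.25) + ...].
Sum ≈ 8.367.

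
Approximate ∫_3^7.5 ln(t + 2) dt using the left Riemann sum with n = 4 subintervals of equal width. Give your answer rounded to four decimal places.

Δt = (7.5 − 3)/4 = 1.125.
Left endpoints: 3, 4.125, 5.25, 6.375.
f(3) ≈ 1.6094, f(4.125) ≈ 1.8124, f(5.25) ≈ 1.9810, f(6.375) ≈ 2.1253.
Sum = Δt · [f(3) + f(4.125) + f(5.25) + f(6.375)].
Sum ≈ 8.4691.

8.4691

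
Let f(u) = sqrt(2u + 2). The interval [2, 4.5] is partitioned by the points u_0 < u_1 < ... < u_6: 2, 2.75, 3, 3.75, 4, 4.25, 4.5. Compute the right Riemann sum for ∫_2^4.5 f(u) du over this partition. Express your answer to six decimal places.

7.502540

Subinterval widths: 0.75, 0.25, 0.75, 0.25, 0.25, 0.25.
Right endpoints: 2.75, 3, 3.75, 4, 4.25, 4.5.
f(2.75) ≈ 2.738613, f(3) ≈ 2.828427, f(3.75) ≈ 3.082207, f(4) ≈ 3.162278, f(4.25) ≈ 3.240370, f(4.5) ≈ 3.316625.
Sum = Σ Δu_i · f(u_i).
Sum ≈ 7.502540.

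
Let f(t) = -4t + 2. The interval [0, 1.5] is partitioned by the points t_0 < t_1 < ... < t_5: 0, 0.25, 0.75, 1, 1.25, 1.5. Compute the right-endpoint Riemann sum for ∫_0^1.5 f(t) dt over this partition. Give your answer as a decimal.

Subinterval widths: 0.25, 0.5, 0.25, 0.25, 0.25.
Right endpoints: 0.25, 0.75, 1, 1.25, 1.5.
f(0.25) = 1, f(0.75) = -1, f(1) = -2, f(1.25) = -3, f(1.5) = -4.
Sum = Σ Δt_i · f(t_i).
Sum = -2.5.

-2.5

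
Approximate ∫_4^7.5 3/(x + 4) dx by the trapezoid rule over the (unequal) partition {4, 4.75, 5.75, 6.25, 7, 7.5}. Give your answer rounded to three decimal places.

Subinterval widths: 0.75, 1, 0.5, 0.75, 0.5.
f(4) = 0.375, f(4.75) = 12/35, f(5.75) = 4/13, f(6.25) = 12/41, f(7) = 3/11, f(7.5) = 6/23.
On each subinterval the trapezoid contributes (Δx_i/2)·[f(x_{i-1}) + f(x_i)].
Sum ≈ 1.090.

1.090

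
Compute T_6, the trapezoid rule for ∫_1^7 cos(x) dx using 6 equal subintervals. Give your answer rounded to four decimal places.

Δx = (7 − 1)/6 = 1.
f(1) ≈ 0.5403, f(2) ≈ -0.4161, f(3) ≈ -0.9900, f(4) ≈ -0.6536, f(5) ≈ 0.2837, f(6) ≈ 0.9602, f(7) ≈ 0.7539.
T_6 = (Δx/2)·[f(x_0) + 2f(x_1) + ... + 2f(x_{5}) + f(x_6)].
Sum ≈ -0.1688.

-0.1688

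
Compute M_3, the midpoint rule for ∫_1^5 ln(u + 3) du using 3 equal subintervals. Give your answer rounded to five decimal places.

Δu = (5 − 1)/3 = 4/3.
Midpoints: 5/3, 3, 13/3.
f(5/3) ≈ 1.54045, f(3) ≈ 1.79176, f(13/3) ≈ 1.99243.
Sum = Δu · [f(5/3) + f(3) + f(13/3)].
Sum ≈ 7.09951.

7.09951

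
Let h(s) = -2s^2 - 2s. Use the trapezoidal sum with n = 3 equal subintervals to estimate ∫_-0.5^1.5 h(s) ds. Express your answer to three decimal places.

-4.630

Δs = (1.5 − (-0.5))/3 = 2/3.
h(-0.5) = 0.5, h(1/6) = -7/18, h(5/6) = -55/18, h(1.5) = -7.5.
T_3 = (Δs/2)·[h(s_0) + 2h(s_1) + 2h(s_2) + h(s_3)].
Sum ≈ -4.630.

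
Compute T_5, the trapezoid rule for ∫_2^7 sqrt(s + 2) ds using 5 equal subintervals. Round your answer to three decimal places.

Δs = (7 − 2)/5 = 1.
f(2) ≈ 2.000, f(3) ≈ 2.236, f(4) ≈ 2.449, f(5) ≈ 2.646, f(6) ≈ 2.828, f(7) ≈ 3.000.
T_5 = (Δs/2)·[f(s_0) + 2f(s_1) + ... + 2f(s_{4}) + f(s_5)].
Sum ≈ 12.660.

12.660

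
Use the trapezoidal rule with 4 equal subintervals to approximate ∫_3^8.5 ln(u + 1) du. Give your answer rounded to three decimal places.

Δu = (8.5 − 3)/4 = 1.375.
f(3) ≈ 1.386, f(4.375) ≈ 1.682, f(5.75) ≈ 1.910, f(7.125) ≈ 2.095, f(8.5) ≈ 2.251.
T_4 = (Δu/2)·[f(u_0) + 2f(u_1) + 2f(u_2) + 2f(u_3) + f(u_4)].
Sum ≈ 10.319.

10.319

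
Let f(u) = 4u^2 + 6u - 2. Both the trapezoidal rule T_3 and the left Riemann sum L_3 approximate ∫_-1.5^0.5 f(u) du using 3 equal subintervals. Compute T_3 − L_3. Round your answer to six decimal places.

1.333333

T_3 ≈ -4.74074074.
L_3 ≈ -6.07407407.
T_3 − L_3 ≈ 1.333333.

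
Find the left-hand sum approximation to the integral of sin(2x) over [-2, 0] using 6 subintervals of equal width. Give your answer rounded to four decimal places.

-0.6698

Δx = (0 − (-2))/6 = 1/3.
Left endpoints: -2, -5/3, -4/3, -1, -2/3, -1/3.
f(-2) ≈ 0.7568, f(-5/3) ≈ 0.1906, f(-4/3) ≈ -0.4573, f(-1) ≈ -0.9093, f(-2/3) ≈ -0.9719, f(-1/3) ≈ -0.6184.
Sum = Δx · [f(-2) + f(-5/3) + f(-4/3) + ...].
Sum ≈ -0.6698.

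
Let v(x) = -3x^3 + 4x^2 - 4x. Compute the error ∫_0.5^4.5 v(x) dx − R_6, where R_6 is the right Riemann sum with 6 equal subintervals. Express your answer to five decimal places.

Exact integral: ∫_0.5^4.5 v(x) dx ≈ -226.1666667.
R_6 ≈ -301.3148148.
Error ≈ -226.1666667 − (-301.3148148) ≈ 75.14815.

75.14815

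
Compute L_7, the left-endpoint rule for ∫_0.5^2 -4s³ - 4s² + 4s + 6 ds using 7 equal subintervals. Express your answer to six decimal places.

-5.816327

Δs = (2 − 0.5)/7 = 3/14.
Left endpoints: 0.5, 5/7, 13/14, 8/7, 19/14, 11/7, 25/14.
f(0.5) = 6.5, f(5/7) = 1838/343, f(13/14) = 2101/686, f(8/7) = -214/343, f(19/14) = -4073/686, f(11/7) = -4498/343, f(25/14) = -15359/686.
Sum = Δs · [f(0.5) + f(5/7) + f(13/14) + ...].
Sum ≈ -5.816327.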